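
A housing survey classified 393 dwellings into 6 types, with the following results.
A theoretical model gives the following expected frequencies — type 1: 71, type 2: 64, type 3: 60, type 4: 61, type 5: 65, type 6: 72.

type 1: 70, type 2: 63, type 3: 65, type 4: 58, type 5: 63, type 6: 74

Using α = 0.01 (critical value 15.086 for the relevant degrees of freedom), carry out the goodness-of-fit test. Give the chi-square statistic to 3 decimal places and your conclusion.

0.711; do not reject

type 1: (70 − 71)²/71 = 1/71 = 0.0141
type 2: (63 − 64)²/64 = 1/64 = 0.0156
type 3: (65 − 60)²/60 = 25/60 = 0.4167
type 4: (58 − 61)²/61 = 9/61 = 0.1475
type 5: (63 − 65)²/65 = 4/65 = 0.0615
type 6: (74 − 72)²/72 = 4/72 = 0.0556
Sum = 0.711
df = 5. Since 0.711 < 15.086, we do not reject H₀.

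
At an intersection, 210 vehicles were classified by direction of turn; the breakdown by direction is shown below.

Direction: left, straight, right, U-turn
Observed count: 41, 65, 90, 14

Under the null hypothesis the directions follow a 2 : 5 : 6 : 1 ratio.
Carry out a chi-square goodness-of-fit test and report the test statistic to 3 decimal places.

Ratio total = 14. Expected counts: 210×2/14 = 30, 210×5/14 = 75, 210×6/14 = 90, 210×1/14 = 15.
cat           O        E   (O−E)²/E
left         41       30     4.0333
straight     65       75     1.3333
right        90       90     0.0000
U-turn       14       15     0.0667
Sum = 5.433

5.433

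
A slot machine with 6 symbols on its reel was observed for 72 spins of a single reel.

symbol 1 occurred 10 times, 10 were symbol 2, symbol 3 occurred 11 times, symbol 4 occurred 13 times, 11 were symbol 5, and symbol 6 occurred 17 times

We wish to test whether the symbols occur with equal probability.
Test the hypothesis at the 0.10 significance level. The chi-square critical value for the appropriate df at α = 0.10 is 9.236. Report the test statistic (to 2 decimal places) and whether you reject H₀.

Expected count for each of the 6 categories: 72/6 = 12.
χ² = (10−12)²/12 + (10−12)²/12 + (11−12)²/12 + (13−12)²/12 + (11−12)²/12 + (17−12)²/12
   = 0.333 + 0.333 + 0.083 + 0.083 + 0.083 + 2.083
Sum = 3.00
df = 5. Since 3.00 < 9.236, we do not reject H₀.

3.00; do not reject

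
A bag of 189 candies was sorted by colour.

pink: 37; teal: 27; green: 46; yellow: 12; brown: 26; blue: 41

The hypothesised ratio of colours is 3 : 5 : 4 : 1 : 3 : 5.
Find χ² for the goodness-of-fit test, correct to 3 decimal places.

15.074

Ratio total = 21. Expected counts: 189×3/21 = 27, 189×5/21 = 45, 189×4/21 = 36, 189×1/21 = 9, 189×3/21 = 27, 189×5/21 = 45.
pink: (37 − 27)²/27 = 100/27 = 3.7037
teal: (27 − 45)²/45 = 324/45 = 7.2000
green: (46 − 36)²/36 = 100/36 = 2.7778
yellow: (12 − 9)²/9 = 9/9 = 1.0000
brown: (26 − 27)²/27 = 1/27 = 0.0370
blue: (41 − 45)²/45 = 16/45 = 0.3556
Sum = 15.074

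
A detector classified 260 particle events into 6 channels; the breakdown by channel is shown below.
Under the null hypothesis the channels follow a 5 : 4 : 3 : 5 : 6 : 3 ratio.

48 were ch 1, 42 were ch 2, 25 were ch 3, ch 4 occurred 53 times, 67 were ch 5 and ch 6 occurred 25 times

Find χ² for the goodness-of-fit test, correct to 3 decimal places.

Ratio total = 26. Expected counts: 260×5/26 = 50, 260×4/26 = 40, 260×3/26 = 30, 260×5/26 = 50, 260×6/26 = 60, 260×3/26 = 30.
ch 1: (48 − 50)²/50 = 4/50 = 0.0800
ch 2: (42 − 40)²/40 = 4/40 = 0.1000
ch 3: (25 − 30)²/30 = 25/30 = 0.8333
ch 4: (53 − 50)²/50 = 9/50 = 0.1800
ch 5: (67 − 60)²/60 = 49/60 = 0.8167
ch 6: (25 − 30)²/30 = 25/30 = 0.8333
Sum = 2.843

2.843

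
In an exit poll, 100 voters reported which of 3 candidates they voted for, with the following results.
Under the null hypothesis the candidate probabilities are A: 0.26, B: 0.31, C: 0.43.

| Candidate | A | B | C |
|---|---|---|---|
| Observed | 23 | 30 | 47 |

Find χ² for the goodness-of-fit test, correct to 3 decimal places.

0.751

Expected counts E_i = n·p_i: 100×0.26 = 26, 100×0.31 = 31, 100×0.43 = 43.
cat         O        E   (O−E)²/E
A          23       26     0.3462
B          30       31     0.0323
C          47       43     0.3721
Sum = 0.751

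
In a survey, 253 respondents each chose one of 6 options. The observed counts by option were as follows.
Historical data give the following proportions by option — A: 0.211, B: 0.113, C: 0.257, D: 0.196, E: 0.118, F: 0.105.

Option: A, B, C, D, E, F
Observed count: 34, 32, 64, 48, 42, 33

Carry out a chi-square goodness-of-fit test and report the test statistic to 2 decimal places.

14.01

Expected counts E_i = n·p_i: 253×0.211 = 53.383, 253×0.113 = 28.589, 253×0.257 = 65.021, 253×0.196 = 49.588, 253×0.118 = 29.854, 253×0.105 = 26.565.
cat         O        E   (O−E)²/E
A          34   53.383      7.038
B          32   28.589      0.407
C          64   65.021      0.016
D          48   49.588      0.051
E          42   29.854      4.942
F          33   26.565      1.559
Sum = 14.01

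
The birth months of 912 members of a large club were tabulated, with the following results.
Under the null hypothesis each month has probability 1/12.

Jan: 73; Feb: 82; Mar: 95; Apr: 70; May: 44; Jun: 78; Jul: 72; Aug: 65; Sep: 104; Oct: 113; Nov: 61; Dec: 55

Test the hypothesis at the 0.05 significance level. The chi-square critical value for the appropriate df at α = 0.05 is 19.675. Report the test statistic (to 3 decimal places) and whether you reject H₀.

Under H₀ each category has probability 1/12, so each expected count is 912/12 = 76.
cat         O        E   (O−E)²/E
Jan        73       76     0.1184
Feb        82       76     0.4737
Mar        95       76     4.7500
Apr        70       76     0.4737
May        44       76    13.4737
Jun        78       76     0.0526
Jul        72       76     0.2105
Aug        65       76     1.5921
Sep       104       76    10.3158
Oct       113       76    18.0132
Nov        61       76     2.9605
Dec        55       76     5.8026
Sum = 58.237
df = 11. Since 58.237 > 19.675, we reject H₀.

58.237; reject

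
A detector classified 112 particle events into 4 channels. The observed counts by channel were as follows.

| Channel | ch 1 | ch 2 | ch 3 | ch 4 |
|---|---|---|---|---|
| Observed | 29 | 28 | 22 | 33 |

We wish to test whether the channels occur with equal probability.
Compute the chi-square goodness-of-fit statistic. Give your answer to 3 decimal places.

Under H₀ each category has probability 1/4, so each expected count is 112/4 = 28.
cat         O        E   (O−E)²/E
ch 1       29       28     0.0357
ch 2       28       28     0.0000
ch 3       22       28     1.2857
ch 4       33       28     0.8929
Sum = 2.214

2.214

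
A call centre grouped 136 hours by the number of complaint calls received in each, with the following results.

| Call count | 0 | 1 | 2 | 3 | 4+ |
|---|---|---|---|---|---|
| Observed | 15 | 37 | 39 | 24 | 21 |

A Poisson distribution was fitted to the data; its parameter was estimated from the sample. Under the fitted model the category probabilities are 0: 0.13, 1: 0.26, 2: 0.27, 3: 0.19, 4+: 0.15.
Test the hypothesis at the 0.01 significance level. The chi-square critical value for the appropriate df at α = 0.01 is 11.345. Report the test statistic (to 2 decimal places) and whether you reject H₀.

0.77; do not reject

Expected counts E_i = n·p_i: 136×0.13 = 17.68, 136×0.26 = 35.36, 136×0.27 = 36.72, 136×0.19 = 25.84, 136×0.15 = 20.4.
cat         O        E   (O−E)²/E
0          15    17.68      0.406
1          37    35.36      0.076
2          39    36.72      0.142
3          24    25.84      0.131
4+         21     20.4      0.018
Sum = 0.77
df = 3. Since 0.77 < 11.345, we do not reject H₀.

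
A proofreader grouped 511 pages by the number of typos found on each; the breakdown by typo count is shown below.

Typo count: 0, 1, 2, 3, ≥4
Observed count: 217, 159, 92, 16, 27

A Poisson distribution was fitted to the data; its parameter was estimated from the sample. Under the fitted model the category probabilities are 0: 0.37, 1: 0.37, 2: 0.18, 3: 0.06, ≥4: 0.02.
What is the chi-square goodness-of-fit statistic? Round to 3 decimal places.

Expected counts E_i = n·p_i: 511×0.37 = 189.07, 511×0.37 = 189.07, 511×0.18 = 91.98, 511×0.06 = 30.66, 511×0.02 = 10.22.
cat         O        E   (O−E)²/E
0         217   189.07     4.1259
1         159   189.07     4.7824
2          92    91.98     0.0000
3          16    30.66     7.0096
≥4         27    10.22    27.5507
Sum = 43.469

43.469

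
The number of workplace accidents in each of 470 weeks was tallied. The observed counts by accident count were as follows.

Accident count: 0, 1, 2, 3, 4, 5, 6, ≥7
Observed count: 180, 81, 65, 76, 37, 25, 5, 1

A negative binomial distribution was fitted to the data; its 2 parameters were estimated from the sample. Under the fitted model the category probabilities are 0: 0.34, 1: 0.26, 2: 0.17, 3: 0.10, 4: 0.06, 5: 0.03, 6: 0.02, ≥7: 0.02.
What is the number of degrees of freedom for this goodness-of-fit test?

There are k = 8 categories and 2 parameters estimated from the data, so df = 8 − 1 − 2 = 5.

5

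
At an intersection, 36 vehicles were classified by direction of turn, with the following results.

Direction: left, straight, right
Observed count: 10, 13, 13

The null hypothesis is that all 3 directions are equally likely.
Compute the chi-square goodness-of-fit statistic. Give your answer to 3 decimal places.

Under H₀ each category has probability 1/3, so each expected count is 36/3 = 12.
χ² = (10−12)²/12 + (13−12)²/12 + (13−12)²/12
   = 0.3333 + 0.0833 + 0.0833
Sum = 0.500

0.500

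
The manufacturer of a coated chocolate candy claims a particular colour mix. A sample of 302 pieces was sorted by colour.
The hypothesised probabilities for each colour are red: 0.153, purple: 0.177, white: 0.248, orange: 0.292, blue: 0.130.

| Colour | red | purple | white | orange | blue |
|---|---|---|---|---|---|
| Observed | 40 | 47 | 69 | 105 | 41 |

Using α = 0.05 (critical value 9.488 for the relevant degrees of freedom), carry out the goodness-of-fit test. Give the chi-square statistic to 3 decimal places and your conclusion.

Expected counts E_i = n·p_i: 302×0.153 = 46.206, 302×0.177 = 53.454, 302×0.248 = 74.896, 302×0.292 = 88.184, 302×0.130 = 39.26.
cat         O        E   (O−E)²/E
red        40   46.206     0.8335
purple     47   53.454     0.7793
white      69   74.896     0.4641
orange    105   88.184     3.2067
blue       41    39.26     0.0771
Sum = 5.361
df = 4. Since 5.361 < 9.488, we do not reject H₀.

5.361; do not reject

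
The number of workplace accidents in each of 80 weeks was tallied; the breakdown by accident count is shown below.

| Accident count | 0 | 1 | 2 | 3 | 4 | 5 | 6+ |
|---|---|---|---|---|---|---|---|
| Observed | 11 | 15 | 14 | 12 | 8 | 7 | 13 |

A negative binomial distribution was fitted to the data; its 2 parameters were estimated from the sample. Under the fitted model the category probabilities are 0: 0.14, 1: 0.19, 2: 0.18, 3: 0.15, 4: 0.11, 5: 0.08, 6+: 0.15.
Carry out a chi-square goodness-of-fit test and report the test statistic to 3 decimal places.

Expected counts E_i = n·p_i: 80×0.14 = 11.2, 80×0.19 = 15.2, 80×0.18 = 14.4, 80×0.15 = 12, 80×0.11 = 8.8, 80×0.08 = 6.4, 80×0.15 = 12.
0: (11 − 11.2)²/11.2 = 0.04/11.2 = 0.0036
1: (15 − 15.2)²/15.2 = 0.04/15.2 = 0.0026
2: (14 − 14.4)²/14.4 = 0.16/14.4 = 0.0111
3: (12 − 12)²/12 = 0/12 = 0.0000
4: (8 − 8.8)²/8.8 = 0.64/8.8 = 0.0727
5: (7 − 6.4)²/6.4 = 0.36/6.4 = 0.0563
6+: (13 − 12)²/12 = 1/12 = 0.0833
Sum = 0.230

0.230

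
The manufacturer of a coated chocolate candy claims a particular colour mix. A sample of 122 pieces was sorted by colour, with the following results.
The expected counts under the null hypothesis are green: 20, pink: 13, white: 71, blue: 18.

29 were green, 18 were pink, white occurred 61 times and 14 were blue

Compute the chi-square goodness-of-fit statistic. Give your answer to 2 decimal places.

8.27

cat         O        E   (O−E)²/E
green      29       20      4.050
pink       18       13      1.923
white      61       71      1.408
blue       14       18      0.889
Sum = 8.27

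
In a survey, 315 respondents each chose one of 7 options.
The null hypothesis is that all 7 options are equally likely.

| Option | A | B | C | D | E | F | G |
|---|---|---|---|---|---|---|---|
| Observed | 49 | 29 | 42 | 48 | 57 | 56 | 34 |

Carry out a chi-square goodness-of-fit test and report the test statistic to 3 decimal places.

Expected count for each of the 7 categories: 315/7 = 45.
χ² = (49−45)²/45 + (29−45)²/45 + (42−45)²/45 + (48−45)²/45 + (57−45)²/45 + (56−45)²/45 + (34−45)²/45
   = 0.3556 + 5.6889 + 0.2000 + 0.2000 + 3.2000 + 2.6889 + 2.6889
Sum = 15.022

15.022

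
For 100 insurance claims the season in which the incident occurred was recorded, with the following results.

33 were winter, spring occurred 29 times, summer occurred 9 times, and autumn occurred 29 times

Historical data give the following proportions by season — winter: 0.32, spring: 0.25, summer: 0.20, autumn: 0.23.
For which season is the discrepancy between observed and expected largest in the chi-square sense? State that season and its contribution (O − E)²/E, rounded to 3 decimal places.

summer, 6.050

Expected counts E_i = n·p_i: 100×0.32 = 32, 100×0.25 = 25, 100×0.20 = 20, 100×0.23 = 23.
winter: (33 − 32)²/32 = 1/32 = 0.0313
spring: (29 − 25)²/25 = 16/25 = 0.6400
summer: (9 − 20)²/20 = 121/20 = 6.0500
autumn: (29 − 23)²/23 = 36/23 = 1.5652
The largest term is for summer: 6.050.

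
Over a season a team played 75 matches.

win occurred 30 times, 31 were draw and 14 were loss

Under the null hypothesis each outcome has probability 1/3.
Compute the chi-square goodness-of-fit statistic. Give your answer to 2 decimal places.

7.28

Expected count for each of the 3 categories: 75/3 = 25.
cat         O        E   (O−E)²/E
win        30       25      1.000
draw       31       25      1.440
loss       14       25      4.840
Sum = 7.28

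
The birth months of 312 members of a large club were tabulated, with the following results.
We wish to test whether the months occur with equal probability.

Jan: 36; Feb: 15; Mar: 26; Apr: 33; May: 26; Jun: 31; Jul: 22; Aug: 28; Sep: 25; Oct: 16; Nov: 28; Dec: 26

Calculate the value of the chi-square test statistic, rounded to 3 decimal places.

16.154

Under H₀ each category has probability 1/12, so each expected count is 312/12 = 26.
Jan: (36 − 26)²/26 = 100/26 = 3.8462
Feb: (15 − 26)²/26 = 121/26 = 4.6538
Mar: (26 − 26)²/26 = 0/26 = 0.0000
Apr: (33 − 26)²/26 = 49/26 = 1.8846
May: (26 − 26)²/26 = 0/26 = 0.0000
Jun: (31 − 26)²/26 = 25/26 = 0.9615
Jul: (22 − 26)²/26 = 16/26 = 0.6154
Aug: (28 − 26)²/26 = 4/26 = 0.1538
Sep: (25 − 26)²/26 = 1/26 = 0.0385
Oct: (16 − 26)²/26 = 100/26 = 3.8462
Nov: (28 − 26)²/26 = 4/26 = 0.1538
Dec: (26 − 26)²/26 = 0/26 = 0.0000
Sum = 16.154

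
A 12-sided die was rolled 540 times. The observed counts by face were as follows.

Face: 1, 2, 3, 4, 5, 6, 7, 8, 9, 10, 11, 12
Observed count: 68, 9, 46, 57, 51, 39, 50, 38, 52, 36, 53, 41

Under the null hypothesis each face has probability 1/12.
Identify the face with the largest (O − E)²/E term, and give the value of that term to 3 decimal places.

2, 28.800

Under H₀ each category has probability 1/12, so each expected count is 540/12 = 45.
χ² = (68−45)²/45 + (9−45)²/45 + (46−45)²/45 + (57−45)²/45 + (51−45)²/45 + (39−45)²/45 + (50−45)²/45 + (38−45)²/45 + (52−45)²/45 + (36−45)²/45 + (53−45)²/45 + (41−45)²/45
   = 11.7556 + 28.8000 + 0.0222 + 3.2000 + 0.8000 + 0.8000 + 0.5556 + 1.0889 + 1.0889 + 1.8000 + 1.4222 + 0.3556
The largest term is for 2: 28.800.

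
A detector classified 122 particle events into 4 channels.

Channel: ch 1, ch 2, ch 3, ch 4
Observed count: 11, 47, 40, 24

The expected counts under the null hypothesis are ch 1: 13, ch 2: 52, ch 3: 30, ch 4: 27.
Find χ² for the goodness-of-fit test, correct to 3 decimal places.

4.455

cat         O        E   (O−E)²/E
ch 1       11       13     0.3077
ch 2       47       52     0.4808
ch 3       40       30     3.3333
ch 4       24       27     0.3333
Sum = 4.455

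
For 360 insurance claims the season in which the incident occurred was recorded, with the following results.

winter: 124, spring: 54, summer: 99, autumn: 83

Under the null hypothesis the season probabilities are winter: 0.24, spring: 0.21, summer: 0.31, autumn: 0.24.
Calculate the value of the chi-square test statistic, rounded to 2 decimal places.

Expected counts E_i = n·p_i: 360×0.24 = 86.4, 360×0.21 = 75.6, 360×0.31 = 111.6, 360×0.24 = 86.4.
winter: (124 − 86.4)²/86.4 = 1413.76/86.4 = 16.363
spring: (54 − 75.6)²/75.6 = 466.56/75.6 = 6.171
summer: (99 − 111.6)²/111.6 = 158.76/111.6 = 1.423
autumn: (83 − 86.4)²/86.4 = 11.56/86.4 = 0.134
Sum = 24.09

24.09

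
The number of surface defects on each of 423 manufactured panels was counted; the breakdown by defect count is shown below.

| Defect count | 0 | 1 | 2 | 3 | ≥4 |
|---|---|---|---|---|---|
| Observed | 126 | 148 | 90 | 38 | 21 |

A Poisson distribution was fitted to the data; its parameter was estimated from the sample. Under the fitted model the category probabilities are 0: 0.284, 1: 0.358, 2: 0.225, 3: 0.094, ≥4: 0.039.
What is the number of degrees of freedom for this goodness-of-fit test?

3

There are k = 5 categories and 1 parameter estimated from the data, so df = 5 − 1 − 1 = 3.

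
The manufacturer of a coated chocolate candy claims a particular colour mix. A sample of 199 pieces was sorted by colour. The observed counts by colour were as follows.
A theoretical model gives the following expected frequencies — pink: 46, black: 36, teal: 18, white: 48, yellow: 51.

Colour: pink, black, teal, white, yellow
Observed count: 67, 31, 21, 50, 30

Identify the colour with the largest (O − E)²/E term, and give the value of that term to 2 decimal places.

cat         O        E   (O−E)²/E
pink       67       46      9.587
black      31       36      0.694
teal       21       18      0.500
white      50       48      0.083
yellow     30       51      8.647
The largest term is for pink: 9.59.

pink, 9.59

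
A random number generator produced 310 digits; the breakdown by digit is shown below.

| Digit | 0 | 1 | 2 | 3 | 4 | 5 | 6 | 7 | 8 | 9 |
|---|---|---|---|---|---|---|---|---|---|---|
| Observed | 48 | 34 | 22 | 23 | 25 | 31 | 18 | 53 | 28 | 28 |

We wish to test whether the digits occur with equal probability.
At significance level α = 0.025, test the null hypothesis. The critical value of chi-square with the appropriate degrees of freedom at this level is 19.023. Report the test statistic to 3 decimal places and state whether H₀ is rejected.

37.097; reject

Expected count for each of the 10 categories: 310/10 = 31.
cat         O        E   (O−E)²/E
0          48       31     9.3226
1          34       31     0.2903
2          22       31     2.6129
3          23       31     2.0645
4          25       31     1.1613
5          31       31     0.0000
6          18       31     5.4516
7          53       31    15.6129
8          28       31     0.2903
9          28       31     0.2903
Sum = 37.097
df = 9. Since 37.097 > 19.023, we reject H₀.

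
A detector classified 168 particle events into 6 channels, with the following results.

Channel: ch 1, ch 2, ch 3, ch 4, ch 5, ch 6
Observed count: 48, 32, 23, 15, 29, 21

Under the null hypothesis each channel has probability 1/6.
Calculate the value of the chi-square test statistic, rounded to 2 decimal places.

Under H₀ each category has probability 1/6, so each expected count is 168/6 = 28.
χ² = (48−28)²/28 + (32−28)²/28 + (23−28)²/28 + (15−28)²/28 + (29−28)²/28 + (21−28)²/28
   = 14.286 + 0.571 + 0.893 + 6.036 + 0.036 + 1.750
Sum = 23.57

23.57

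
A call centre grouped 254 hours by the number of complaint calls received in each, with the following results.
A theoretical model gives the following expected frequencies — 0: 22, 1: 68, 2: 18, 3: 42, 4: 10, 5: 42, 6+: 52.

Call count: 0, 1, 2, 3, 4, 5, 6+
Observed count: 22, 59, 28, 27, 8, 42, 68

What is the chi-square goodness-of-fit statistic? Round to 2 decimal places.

17.43

χ² = (22−22)²/22 + (59−68)²/68 + (28−18)²/18 + (27−42)²/42 + (8−10)²/10 + (42−42)²/42 + (68−52)²/52
   = 0.000 + 1.191 + 5.556 + 5.357 + 0.400 + 0.000 + 4.923
Sum = 17.43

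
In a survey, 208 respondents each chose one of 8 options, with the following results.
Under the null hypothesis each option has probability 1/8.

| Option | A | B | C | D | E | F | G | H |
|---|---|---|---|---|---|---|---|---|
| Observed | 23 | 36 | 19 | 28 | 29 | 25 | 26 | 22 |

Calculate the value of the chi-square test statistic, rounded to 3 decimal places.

Under H₀ each category has probability 1/8, so each expected count is 208/8 = 26.
cat         O        E   (O−E)²/E
A          23       26     0.3462
B          36       26     3.8462
C          19       26     1.8846
D          28       26     0.1538
E          29       26     0.3462
F          25       26     0.0385
G          26       26     0.0000
H          22       26     0.6154
Sum = 7.231

7.231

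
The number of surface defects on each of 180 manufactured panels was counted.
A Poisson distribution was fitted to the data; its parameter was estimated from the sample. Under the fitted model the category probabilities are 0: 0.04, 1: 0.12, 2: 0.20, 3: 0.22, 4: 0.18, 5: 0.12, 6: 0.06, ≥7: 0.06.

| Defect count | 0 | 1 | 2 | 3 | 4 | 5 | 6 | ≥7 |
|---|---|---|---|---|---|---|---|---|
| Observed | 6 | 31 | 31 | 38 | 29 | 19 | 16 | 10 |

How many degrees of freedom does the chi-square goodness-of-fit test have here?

There are k = 8 categories and 1 parameter estimated from the data, so df = 8 − 1 − 1 = 6.

6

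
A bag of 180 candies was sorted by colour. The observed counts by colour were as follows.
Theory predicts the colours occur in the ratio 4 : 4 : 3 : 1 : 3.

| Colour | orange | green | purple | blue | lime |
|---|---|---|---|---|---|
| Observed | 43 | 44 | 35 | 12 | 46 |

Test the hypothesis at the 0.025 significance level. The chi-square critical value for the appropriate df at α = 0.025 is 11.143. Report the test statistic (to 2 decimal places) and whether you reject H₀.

Ratio total = 15. Expected counts: 180×4/15 = 48, 180×4/15 = 48, 180×3/15 = 36, 180×1/15 = 12, 180×3/15 = 36.
orange: (43 − 48)²/48 = 25/48 = 0.521
green: (44 − 48)²/48 = 16/48 = 0.333
purple: (35 − 36)²/36 = 1/36 = 0.028
blue: (12 − 12)²/12 = 0/12 = 0.000
lime: (46 − 36)²/36 = 100/36 = 2.778
Sum = 3.66
df = 4. Since 3.66 < 11.143, we do not reject H₀.

3.66; do not reject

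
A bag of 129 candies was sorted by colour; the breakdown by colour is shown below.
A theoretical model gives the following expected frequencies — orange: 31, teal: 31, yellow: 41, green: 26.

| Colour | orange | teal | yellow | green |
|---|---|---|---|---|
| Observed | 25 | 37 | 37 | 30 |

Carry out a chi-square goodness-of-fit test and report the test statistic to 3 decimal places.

3.328

orange: (25 − 31)²/31 = 36/31 = 1.1613
teal: (37 − 31)²/31 = 36/31 = 1.1613
yellow: (37 − 41)²/41 = 16/41 = 0.3902
green: (30 − 26)²/26 = 16/26 = 0.6154
Sum = 3.328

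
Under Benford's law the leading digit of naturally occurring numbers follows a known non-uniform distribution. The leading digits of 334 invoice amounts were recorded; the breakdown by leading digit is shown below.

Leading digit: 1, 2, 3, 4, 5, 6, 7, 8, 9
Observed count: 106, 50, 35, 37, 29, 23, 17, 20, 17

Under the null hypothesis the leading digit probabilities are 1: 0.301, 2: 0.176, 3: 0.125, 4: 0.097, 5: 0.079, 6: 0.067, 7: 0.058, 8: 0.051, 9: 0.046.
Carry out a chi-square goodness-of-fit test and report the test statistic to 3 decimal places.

4.612

Expected counts E_i = n·p_i: 334×0.301 = 100.534, 334×0.176 = 58.784, 334×0.125 = 41.75, 334×0.097 = 32.398, 334×0.079 = 26.386, 334×0.067 = 22.378, 334×0.058 = 19.372, 334×0.051 = 17.034, 334×0.046 = 15.364.
χ² = (106−100.534)²/100.534 + (50−58.784)²/58.784 + (35−41.75)²/41.75 + (37−32.398)²/32.398 + (29−26.386)²/26.386 + (23−22.378)²/22.378 + (17−19.372)²/19.372 + (20−17.034)²/17.034 + (17−15.364)²/15.364
   = 0.2972 + 1.3126 + 1.0913 + 0.6537 + 0.2590 + 0.0173 + 0.2904 + 0.5164 + 0.1742
Sum = 4.612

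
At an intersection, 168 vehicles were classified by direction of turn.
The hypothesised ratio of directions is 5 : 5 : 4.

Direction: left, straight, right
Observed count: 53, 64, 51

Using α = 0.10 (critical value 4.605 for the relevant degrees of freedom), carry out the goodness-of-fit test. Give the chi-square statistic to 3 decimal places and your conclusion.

Ratio total = 14. Expected counts: 168×5/14 = 60, 168×5/14 = 60, 168×4/14 = 48.
χ² = (53−60)²/60 + (64−60)²/60 + (51−48)²/48
   = 0.8167 + 0.2667 + 0.1875
Sum = 1.271
df = 2. Since 1.271 < 4.605, we do not reject H₀.

1.271; do not reject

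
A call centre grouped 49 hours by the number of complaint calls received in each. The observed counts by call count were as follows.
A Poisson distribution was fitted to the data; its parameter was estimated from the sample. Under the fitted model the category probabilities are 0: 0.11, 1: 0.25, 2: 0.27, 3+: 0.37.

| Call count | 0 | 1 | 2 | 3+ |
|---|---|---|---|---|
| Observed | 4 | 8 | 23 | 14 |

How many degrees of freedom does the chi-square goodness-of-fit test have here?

There are k = 4 categories and 1 parameter estimated from the data, so df = 4 − 1 − 1 = 2.

2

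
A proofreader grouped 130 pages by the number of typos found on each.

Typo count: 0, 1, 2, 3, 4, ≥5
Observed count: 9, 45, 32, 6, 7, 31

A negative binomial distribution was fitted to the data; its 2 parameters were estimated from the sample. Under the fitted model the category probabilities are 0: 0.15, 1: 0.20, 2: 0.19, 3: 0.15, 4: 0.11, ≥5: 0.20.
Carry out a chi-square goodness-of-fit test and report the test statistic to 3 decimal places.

Expected counts E_i = n·p_i: 130×0.15 = 19.5, 130×0.20 = 26, 130×0.19 = 24.7, 130×0.15 = 19.5, 130×0.11 = 14.3, 130×0.20 = 26.
0: (9 − 19.5)²/19.5 = 110.25/19.5 = 5.6538
1: (45 − 26)²/26 = 361/26 = 13.8846
2: (32 − 24.7)²/24.7 = 53.29/24.7 = 2.1575
3: (6 − 19.5)²/19.5 = 182.25/19.5 = 9.3462
4: (7 − 14.3)²/14.3 = 53.29/14.3 = 3.7266
≥5: (31 − 26)²/26 = 25/26 = 0.9615
Sum = 35.730

35.730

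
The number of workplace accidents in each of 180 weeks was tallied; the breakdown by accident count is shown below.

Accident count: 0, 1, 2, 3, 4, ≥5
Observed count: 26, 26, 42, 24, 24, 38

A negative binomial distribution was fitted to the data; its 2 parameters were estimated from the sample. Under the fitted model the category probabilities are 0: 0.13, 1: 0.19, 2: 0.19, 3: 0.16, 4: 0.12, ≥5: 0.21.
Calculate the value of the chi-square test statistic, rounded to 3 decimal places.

Expected counts E_i = n·p_i: 180×0.13 = 23.4, 180×0.19 = 34.2, 180×0.19 = 34.2, 180×0.16 = 28.8, 180×0.12 = 21.6, 180×0.21 = 37.8.
χ² = (26−23.4)²/23.4 + (26−34.2)²/34.2 + (42−34.2)²/34.2 + (24−28.8)²/28.8 + (24−21.6)²/21.6 + (38−37.8)²/37.8
   = 0.2889 + 1.9661 + 1.7789 + 0.8000 + 0.2667 + 0.0011
Sum = 5.102

5.102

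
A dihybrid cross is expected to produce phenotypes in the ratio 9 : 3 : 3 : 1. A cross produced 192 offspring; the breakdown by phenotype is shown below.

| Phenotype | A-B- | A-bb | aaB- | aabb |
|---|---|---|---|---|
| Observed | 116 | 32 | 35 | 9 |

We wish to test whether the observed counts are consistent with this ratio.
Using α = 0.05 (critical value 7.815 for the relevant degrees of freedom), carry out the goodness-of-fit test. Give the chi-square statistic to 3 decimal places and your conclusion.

Ratio total = 16. Expected counts: 192×9/16 = 108, 192×3/16 = 36, 192×3/16 = 36, 192×1/16 = 12.
A-B-: (116 − 108)²/108 = 64/108 = 0.5926
A-bb: (32 − 36)²/36 = 16/36 = 0.4444
aaB-: (35 − 36)²/36 = 1/36 = 0.0278
aabb: (9 − 12)²/12 = 9/12 = 0.7500
Sum = 1.815
df = 3. Since 1.815 < 7.815, we do not reject H₀.

1.815; do not reject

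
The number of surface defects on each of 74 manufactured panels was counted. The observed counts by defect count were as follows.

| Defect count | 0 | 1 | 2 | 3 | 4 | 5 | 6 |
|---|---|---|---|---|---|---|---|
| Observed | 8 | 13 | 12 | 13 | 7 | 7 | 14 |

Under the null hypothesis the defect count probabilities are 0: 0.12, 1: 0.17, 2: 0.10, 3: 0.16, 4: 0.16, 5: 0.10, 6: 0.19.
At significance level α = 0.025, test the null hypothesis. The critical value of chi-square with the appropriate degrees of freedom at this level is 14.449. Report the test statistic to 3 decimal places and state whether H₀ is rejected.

5.075; do not reject

Expected counts E_i = n·p_i: 74×0.12 = 8.88, 74×0.17 = 12.58, 74×0.10 = 7.4, 74×0.16 = 11.84, 74×0.16 = 11.84, 74×0.10 = 7.4, 74×0.19 = 14.06.
0: (8 − 8.88)²/8.88 = 0.7744/8.88 = 0.0872
1: (13 − 12.58)²/12.58 = 0.1764/12.58 = 0.0140
2: (12 − 7.4)²/7.4 = 21.16/7.4 = 2.8595
3: (13 − 11.84)²/11.84 = 1.3456/11.84 = 0.1136
4: (7 − 11.84)²/11.84 = 23.4256/11.84 = 1.9785
5: (7 − 7.4)²/7.4 = 0.16/7.4 = 0.0216
6: (14 − 14.06)²/14.06 = 0.0036/14.06 = 0.0003
Sum = 5.075
df = 6. Since 5.075 < 14.449, we do not reject H₀.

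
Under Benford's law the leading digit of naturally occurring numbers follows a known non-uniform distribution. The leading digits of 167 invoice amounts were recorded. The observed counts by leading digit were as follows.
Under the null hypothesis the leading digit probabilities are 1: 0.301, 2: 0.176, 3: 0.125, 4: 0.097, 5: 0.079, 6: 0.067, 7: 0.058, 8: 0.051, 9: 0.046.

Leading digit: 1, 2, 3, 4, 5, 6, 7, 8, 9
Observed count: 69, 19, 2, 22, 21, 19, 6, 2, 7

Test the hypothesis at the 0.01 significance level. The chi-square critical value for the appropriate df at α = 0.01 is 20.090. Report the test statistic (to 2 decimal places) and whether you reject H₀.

46.32; reject

Expected counts E_i = n·p_i: 167×0.301 = 50.267, 167×0.176 = 29.392, 167×0.125 = 20.875, 167×0.097 = 16.199, 167×0.079 = 13.193, 167×0.067 = 11.189, 167×0.058 = 9.686, 167×0.051 = 8.517, 167×0.046 = 7.682.
cat         O        E   (O−E)²/E
1          69   50.267      6.981
2          19   29.392      3.674
3           2   20.875     17.067
4          22   16.199      2.077
5          21   13.193      4.620
6          19   11.189      5.453
7           6    9.686      1.403
8           2    8.517      4.987
9           7    7.682      0.061
Sum = 46.32
df = 8. Since 46.32 > 20.090, we reject H₀.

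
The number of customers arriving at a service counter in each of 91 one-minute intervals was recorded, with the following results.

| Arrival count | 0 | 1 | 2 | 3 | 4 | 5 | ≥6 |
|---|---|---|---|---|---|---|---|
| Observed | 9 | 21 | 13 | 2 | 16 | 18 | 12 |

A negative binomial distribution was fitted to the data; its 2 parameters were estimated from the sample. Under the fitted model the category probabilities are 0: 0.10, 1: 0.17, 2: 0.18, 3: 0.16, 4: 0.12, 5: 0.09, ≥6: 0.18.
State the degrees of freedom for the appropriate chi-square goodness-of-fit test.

4

There are k = 7 categories and 2 parameters estimated from the data, so df = 7 − 1 − 2 = 4.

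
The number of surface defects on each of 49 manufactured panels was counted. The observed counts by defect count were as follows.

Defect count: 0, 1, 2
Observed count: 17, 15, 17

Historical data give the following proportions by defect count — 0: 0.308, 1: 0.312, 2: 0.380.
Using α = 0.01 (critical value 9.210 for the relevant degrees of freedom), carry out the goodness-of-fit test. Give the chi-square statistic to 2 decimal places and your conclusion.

0.39; do not reject

Expected counts E_i = n·p_i: 49×0.308 = 15.092, 49×0.312 = 15.288, 49×0.380 = 18.62.
cat         O        E   (O−E)²/E
0          17   15.092      0.241
1          15   15.288      0.005
2          17    18.62      0.141
Sum = 0.39
df = 2. Since 0.39 < 9.210, we do not reject H₀.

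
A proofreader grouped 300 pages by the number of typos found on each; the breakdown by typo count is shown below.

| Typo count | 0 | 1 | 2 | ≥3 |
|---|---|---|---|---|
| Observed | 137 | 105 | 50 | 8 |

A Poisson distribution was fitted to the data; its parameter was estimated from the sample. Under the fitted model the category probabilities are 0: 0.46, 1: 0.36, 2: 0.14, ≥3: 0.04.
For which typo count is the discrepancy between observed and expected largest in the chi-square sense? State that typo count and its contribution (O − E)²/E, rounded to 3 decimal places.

2, 1.524

Expected counts E_i = n·p_i: 300×0.46 = 138, 300×0.36 = 108, 300×0.14 = 42, 300×0.04 = 12.
cat         O        E   (O−E)²/E
0         137      138     0.0072
1         105      108     0.0833
2          50       42     1.5238
≥3          8       12     1.3333
The largest term is for 2: 1.524.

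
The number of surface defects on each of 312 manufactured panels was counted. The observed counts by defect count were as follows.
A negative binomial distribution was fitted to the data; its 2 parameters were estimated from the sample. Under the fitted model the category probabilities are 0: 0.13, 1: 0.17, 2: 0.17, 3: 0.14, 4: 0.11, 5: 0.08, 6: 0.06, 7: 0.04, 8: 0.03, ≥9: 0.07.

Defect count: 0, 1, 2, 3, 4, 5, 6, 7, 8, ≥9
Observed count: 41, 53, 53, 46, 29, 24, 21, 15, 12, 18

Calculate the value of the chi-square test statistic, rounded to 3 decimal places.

3.196

Expected counts E_i = n·p_i: 312×0.13 = 40.56, 312×0.17 = 53.04, 312×0.17 = 53.04, 312×0.14 = 43.68, 312×0.11 = 34.32, 312×0.08 = 24.96, 312×0.06 = 18.72, 312×0.04 = 12.48, 312×0.03 = 9.36, 312×0.07 = 21.84.
χ² = (41−40.56)²/40.56 + (53−53.04)²/53.04 + (53−53.04)²/53.04 + (46−43.68)²/43.68 + (29−34.32)²/34.32 + (24−24.96)²/24.96 + (21−18.72)²/18.72 + (15−12.48)²/12.48 + (12−9.36)²/9.36 + (18−21.84)²/21.84
   = 0.0048 + 0.0000 + 0.0000 + 0.1232 + 0.8247 + 0.0369 + 0.2777 + 0.5088 + 0.7446 + 0.6752
Sum = 3.196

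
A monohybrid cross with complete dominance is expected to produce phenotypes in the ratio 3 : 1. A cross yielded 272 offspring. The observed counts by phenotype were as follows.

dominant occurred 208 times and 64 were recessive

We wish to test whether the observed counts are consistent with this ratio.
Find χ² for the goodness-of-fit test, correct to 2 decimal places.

0.31

Ratio total = 4. Expected counts: 272×3/4 = 204, 272×1/4 = 68.
χ² = (208−204)²/204 + (64−68)²/68
   = 0.078 + 0.235
Sum = 0.31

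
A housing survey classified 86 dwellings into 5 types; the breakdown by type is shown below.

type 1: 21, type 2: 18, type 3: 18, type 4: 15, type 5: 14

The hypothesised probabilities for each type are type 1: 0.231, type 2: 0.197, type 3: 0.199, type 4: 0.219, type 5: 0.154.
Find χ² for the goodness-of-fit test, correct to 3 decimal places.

1.000

Expected counts E_i = n·p_i: 86×0.231 = 19.866, 86×0.197 = 16.942, 86×0.199 = 17.114, 86×0.219 = 18.834, 86×0.154 = 13.244.
χ² = (21−19.866)²/19.866 + (18−16.942)²/16.942 + (18−17.114)²/17.114 + (15−18.834)²/18.834 + (14−13.244)²/13.244
   = 0.0647 + 0.0661 + 0.0459 + 0.7805 + 0.0432
Sum = 1.000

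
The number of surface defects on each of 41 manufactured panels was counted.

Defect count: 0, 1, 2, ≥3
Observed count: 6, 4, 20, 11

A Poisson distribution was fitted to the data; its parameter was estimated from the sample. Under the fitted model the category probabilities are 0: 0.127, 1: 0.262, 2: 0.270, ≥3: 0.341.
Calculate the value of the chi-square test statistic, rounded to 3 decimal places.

Expected counts E_i = n·p_i: 41×0.127 = 5.207, 41×0.262 = 10.742, 41×0.270 = 11.07, 41×0.341 = 13.981.
0: (6 − 5.207)²/5.207 = 0.628849/5.207 = 0.1208
1: (4 − 10.742)²/10.742 = 45.454564/10.742 = 4.2315
2: (20 − 11.07)²/11.07 = 79.7449/11.07 = 7.2037
≥3: (11 − 13.981)²/13.981 = 8.886361/13.981 = 0.6356
Sum = 12.192

12.192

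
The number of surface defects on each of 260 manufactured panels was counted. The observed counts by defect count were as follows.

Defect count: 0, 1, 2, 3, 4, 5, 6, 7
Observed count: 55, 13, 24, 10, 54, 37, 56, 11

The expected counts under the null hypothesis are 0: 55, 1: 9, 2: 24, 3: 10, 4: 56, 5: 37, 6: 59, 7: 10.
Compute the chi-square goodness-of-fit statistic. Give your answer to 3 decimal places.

χ² = (55−55)²/55 + (13−9)²/9 + (24−24)²/24 + (10−10)²/10 + (54−56)²/56 + (37−37)²/37 + (56−59)²/59 + (11−10)²/10
   = 0.0000 + 1.7778 + 0.0000 + 0.0000 + 0.0714 + 0.0000 + 0.1525 + 0.1000
Sum = 2.102

2.102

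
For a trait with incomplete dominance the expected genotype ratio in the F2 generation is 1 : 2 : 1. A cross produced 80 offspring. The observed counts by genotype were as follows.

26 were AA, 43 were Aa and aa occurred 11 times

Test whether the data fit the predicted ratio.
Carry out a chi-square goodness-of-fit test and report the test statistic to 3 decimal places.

Ratio total = 4. Expected counts: 80×1/4 = 20, 80×2/4 = 40, 80×1/4 = 20.
AA: (26 − 20)²/20 = 36/20 = 1.8000
Aa: (43 − 40)²/40 = 9/40 = 0.2250
aa: (11 − 20)²/20 = 81/20 = 4.0500
Sum = 6.075

6.075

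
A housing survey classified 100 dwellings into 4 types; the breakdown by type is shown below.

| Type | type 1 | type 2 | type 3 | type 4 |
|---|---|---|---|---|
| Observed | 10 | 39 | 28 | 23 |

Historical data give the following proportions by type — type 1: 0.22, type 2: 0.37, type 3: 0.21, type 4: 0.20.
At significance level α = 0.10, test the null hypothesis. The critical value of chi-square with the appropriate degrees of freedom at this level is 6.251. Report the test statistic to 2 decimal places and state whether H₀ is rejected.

9.44; reject

Expected counts E_i = n·p_i: 100×0.22 = 22, 100×0.37 = 37, 100×0.21 = 21, 100×0.20 = 20.
cat         O        E   (O−E)²/E
type 1     10       22      6.545
type 2     39       37      0.108
type 3     28       21      2.333
type 4     23       20      0.450
Sum = 9.44
df = 3. Since 9.44 > 6.251, we reject H₀.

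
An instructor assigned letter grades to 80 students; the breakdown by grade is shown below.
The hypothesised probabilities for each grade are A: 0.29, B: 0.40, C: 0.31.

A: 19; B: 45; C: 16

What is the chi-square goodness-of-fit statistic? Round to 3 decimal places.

9.164

Expected counts E_i = n·p_i: 80×0.29 = 23.2, 80×0.40 = 32, 80×0.31 = 24.8.
cat         O        E   (O−E)²/E
A          19     23.2     0.7603
B          45       32     5.2813
C          16     24.8     3.1226
Sum = 9.164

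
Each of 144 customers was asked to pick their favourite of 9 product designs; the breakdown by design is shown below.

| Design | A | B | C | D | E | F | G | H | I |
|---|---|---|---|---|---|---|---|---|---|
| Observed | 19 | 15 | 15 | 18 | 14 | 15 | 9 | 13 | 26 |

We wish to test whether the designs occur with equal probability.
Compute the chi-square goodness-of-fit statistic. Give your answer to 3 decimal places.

Under H₀ each category has probability 1/9, so each expected count is 144/9 = 16.
cat         O        E   (O−E)²/E
A          19       16     0.5625
B          15       16     0.0625
C          15       16     0.0625
D          18       16     0.2500
E          14       16     0.2500
F          15       16     0.0625
G           9       16     3.0625
H          13       16     0.5625
I          26       16     6.2500
Sum = 11.125

11.125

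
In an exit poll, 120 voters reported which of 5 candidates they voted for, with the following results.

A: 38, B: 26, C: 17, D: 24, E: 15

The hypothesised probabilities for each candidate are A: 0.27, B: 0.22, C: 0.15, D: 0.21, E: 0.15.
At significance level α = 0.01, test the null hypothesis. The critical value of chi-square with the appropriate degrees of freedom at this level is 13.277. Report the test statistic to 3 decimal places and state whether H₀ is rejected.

1.587; do not reject

Expected counts E_i = n·p_i: 120×0.27 = 32.4, 120×0.22 = 26.4, 120×0.15 = 18, 120×0.21 = 25.2, 120×0.15 = 18.
cat         O        E   (O−E)²/E
A          38     32.4     0.9679
B          26     26.4     0.0061
C          17       18     0.0556
D          24     25.2     0.0571
E          15       18     0.5000
Sum = 1.587
df = 4. Since 1.587 < 13.277, we do not reject H₀.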